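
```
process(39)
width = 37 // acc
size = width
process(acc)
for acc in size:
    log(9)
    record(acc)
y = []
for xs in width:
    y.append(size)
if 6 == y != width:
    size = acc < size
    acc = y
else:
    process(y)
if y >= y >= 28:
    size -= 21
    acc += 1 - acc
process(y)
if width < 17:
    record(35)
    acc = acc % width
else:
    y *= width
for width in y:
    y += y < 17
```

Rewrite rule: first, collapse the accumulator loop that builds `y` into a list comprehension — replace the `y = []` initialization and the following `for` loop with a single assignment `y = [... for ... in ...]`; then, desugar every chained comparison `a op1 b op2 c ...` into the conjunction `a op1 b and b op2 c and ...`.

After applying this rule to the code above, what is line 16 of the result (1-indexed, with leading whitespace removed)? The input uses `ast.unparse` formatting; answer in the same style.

acc += 1 - acc

Transformed code:
process(39)
width = 37 // acc
size = width
process(acc)
for acc in size:
    log(9)
    record(acc)
y = [size for xs in width]
if 6 == y and y != width:
    size = acc < size
    acc = y
else:
    process(y)
if y >= y and y >= 28:
    size -= 21
    acc += 1 - acc
process(y)
if width < 17:
    record(35)
    acc = acc % width
else:
    y *= width
for width in y:
    y += y < 17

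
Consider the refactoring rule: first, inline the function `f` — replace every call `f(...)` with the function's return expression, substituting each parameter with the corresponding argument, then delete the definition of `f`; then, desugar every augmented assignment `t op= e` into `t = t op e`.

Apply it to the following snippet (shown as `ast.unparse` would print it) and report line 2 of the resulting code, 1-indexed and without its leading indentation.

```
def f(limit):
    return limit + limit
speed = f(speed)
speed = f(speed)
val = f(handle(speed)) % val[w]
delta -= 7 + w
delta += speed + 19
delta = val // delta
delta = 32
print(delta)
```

Transformed code:
speed = speed + speed
speed = speed + speed
val = (handle(speed) + handle(speed)) % val[w]
delta = delta - (7 + w)
delta = delta + (speed + 19)
delta = val // delta
delta = 32
print(delta)

speed = speed + speed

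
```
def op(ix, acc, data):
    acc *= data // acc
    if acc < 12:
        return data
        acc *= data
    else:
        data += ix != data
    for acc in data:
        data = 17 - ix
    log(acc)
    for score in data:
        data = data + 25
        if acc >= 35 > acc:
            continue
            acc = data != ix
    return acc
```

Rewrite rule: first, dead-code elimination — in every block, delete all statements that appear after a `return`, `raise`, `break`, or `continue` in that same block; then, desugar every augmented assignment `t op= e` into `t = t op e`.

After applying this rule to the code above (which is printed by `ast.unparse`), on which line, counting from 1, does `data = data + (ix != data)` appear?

6

Transformed code:
def op(ix, acc, data):
    acc = acc * (data // acc)
    if acc < 12:
        return data
    else:
        data = data + (ix != data)
    for acc in data:
        data = 17 - ix
    log(acc)
    for score in data:
        data = data + 25
        if acc >= 35 > acc:
            continue
    return acc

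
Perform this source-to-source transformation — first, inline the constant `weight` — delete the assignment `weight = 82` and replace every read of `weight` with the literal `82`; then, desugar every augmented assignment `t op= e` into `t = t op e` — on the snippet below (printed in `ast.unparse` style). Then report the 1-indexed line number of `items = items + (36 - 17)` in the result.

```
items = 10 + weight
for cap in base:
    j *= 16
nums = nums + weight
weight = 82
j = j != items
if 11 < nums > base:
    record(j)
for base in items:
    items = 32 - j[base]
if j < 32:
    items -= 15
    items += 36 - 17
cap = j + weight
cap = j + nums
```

12

Transformed code:
items = 10 + 82
for cap in base:
    j = j * 16
nums = nums + 82
j = j != items
if 11 < nums > base:
    record(j)
for base in items:
    items = 32 - j[base]
if j < 32:
    items = items - 15
    items = items + (36 - 17)
cap = j + 82
cap = j + nums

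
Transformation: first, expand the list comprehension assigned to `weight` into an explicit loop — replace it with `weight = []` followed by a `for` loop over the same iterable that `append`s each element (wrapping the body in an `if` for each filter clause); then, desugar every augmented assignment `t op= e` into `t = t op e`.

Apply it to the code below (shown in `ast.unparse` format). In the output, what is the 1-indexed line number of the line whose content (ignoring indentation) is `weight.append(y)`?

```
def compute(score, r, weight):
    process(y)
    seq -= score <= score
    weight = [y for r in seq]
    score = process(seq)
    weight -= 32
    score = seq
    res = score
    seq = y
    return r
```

Transformed code:
def compute(score, r, weight):
    process(y)
    seq = seq - (score <= score)
    weight = []
    for r in seq:
        weight.append(y)
    score = process(seq)
    weight = weight - 32
    score = seq
    res = score
    seq = y
    return r

6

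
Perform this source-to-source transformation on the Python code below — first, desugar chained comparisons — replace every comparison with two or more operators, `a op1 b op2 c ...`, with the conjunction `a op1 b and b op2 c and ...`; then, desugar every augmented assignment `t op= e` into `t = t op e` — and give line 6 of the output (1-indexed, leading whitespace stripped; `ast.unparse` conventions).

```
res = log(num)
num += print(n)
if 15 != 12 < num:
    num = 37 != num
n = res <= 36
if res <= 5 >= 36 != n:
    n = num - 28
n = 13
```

if res <= 5 and 5 >= 36 and (36 != n):

Transformed code:
res = log(num)
num = num + print(n)
if 15 != 12 and 12 < num:
    num = 37 != num
n = res <= 36
if res <= 5 and 5 >= 36 and (36 != n):
    n = num - 28
n = 13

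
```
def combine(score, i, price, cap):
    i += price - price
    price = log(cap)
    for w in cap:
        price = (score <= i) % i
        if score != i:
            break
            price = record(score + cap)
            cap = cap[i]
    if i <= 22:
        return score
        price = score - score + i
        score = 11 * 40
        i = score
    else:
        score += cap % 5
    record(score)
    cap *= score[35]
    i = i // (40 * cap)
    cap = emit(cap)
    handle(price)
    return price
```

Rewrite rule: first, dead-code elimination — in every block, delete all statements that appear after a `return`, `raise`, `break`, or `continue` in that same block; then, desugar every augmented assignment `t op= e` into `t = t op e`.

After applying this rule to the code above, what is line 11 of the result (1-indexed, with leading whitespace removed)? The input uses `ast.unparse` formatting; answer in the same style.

Transformed code:
def combine(score, i, price, cap):
    i = i + (price - price)
    price = log(cap)
    for w in cap:
        price = (score <= i) % i
        if score != i:
            break
    if i <= 22:
        return score
    else:
        score = score + cap % 5
    record(score)
    cap = cap * score[35]
    i = i // (40 * cap)
    cap = emit(cap)
    handle(price)
    return price

score = score + cap % 5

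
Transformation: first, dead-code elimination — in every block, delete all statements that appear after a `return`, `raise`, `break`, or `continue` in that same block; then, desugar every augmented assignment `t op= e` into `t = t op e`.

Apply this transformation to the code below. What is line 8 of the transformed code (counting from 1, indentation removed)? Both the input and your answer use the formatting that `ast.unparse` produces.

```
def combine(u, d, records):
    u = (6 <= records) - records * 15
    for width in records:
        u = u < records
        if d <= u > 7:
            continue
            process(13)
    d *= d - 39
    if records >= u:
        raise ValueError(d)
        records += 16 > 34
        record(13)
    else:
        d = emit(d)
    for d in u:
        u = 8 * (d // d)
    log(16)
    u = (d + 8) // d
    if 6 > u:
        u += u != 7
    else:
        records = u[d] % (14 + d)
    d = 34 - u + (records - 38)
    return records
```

if records >= u:

Transformed code:
def combine(u, d, records):
    u = (6 <= records) - records * 15
    for width in records:
        u = u < records
        if d <= u > 7:
            continue
    d = d * (d - 39)
    if records >= u:
        raise ValueError(d)
    else:
        d = emit(d)
    for d in u:
        u = 8 * (d // d)
    log(16)
    u = (d + 8) // d
    if 6 > u:
        u = u + (u != 7)
    else:
        records = u[d] % (14 + d)
    d = 34 - u + (records - 38)
    return records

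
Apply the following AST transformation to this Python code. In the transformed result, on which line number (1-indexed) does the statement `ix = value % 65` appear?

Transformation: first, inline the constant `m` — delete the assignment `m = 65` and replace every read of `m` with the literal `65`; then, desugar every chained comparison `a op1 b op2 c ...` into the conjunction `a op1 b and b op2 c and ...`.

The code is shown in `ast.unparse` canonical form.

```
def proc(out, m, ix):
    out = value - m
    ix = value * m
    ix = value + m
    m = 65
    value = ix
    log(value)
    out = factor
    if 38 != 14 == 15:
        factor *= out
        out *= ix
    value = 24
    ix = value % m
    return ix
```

Transformed code:
def proc(out, m, ix):
    out = value - 65
    ix = value * 65
    ix = value + 65
    value = ix
    log(value)
    out = factor
    if 38 != 14 and 14 == 15:
        factor *= out
        out *= ix
    value = 24
    ix = value % 65
    return ix

12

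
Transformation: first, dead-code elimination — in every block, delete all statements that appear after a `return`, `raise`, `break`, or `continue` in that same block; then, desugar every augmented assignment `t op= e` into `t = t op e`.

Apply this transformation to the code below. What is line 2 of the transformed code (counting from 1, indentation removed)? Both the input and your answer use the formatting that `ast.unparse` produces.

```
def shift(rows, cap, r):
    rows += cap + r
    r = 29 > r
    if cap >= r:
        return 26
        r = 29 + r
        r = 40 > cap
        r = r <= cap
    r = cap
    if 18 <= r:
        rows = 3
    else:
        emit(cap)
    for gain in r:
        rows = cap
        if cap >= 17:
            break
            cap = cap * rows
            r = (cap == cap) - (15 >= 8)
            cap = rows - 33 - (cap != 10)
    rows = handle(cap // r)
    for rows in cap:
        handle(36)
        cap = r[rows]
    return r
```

Transformed code:
def shift(rows, cap, r):
    rows = rows + (cap + r)
    r = 29 > r
    if cap >= r:
        return 26
    r = cap
    if 18 <= r:
        rows = 3
    else:
        emit(cap)
    for gain in r:
        rows = cap
        if cap >= 17:
            break
    rows = handle(cap // r)
    for rows in cap:
        handle(36)
        cap = r[rows]
    return r

rows = rows + (cap + r)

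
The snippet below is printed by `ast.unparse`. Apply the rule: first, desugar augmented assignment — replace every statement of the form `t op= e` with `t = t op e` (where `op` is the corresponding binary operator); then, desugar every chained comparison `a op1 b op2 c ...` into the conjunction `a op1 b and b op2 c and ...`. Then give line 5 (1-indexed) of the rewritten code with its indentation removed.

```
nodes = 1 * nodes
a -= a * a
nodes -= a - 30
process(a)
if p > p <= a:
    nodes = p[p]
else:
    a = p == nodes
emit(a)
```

Transformed code:
nodes = 1 * nodes
a = a - a * a
nodes = nodes - (a - 30)
process(a)
if p > p and p <= a:
    nodes = p[p]
else:
    a = p == nodes
emit(a)

if p > p and p <= a:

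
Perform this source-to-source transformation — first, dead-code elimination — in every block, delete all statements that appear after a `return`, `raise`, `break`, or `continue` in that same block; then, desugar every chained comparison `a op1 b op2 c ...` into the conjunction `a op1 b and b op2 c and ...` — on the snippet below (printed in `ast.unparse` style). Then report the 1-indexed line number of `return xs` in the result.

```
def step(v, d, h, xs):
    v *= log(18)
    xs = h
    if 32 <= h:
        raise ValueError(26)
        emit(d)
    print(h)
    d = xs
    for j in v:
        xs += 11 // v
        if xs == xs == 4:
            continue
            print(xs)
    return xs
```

Transformed code:
def step(v, d, h, xs):
    v *= log(18)
    xs = h
    if 32 <= h:
        raise ValueError(26)
    print(h)
    d = xs
    for j in v:
        xs += 11 // v
        if xs == xs and xs == 4:
            continue
    return xs

12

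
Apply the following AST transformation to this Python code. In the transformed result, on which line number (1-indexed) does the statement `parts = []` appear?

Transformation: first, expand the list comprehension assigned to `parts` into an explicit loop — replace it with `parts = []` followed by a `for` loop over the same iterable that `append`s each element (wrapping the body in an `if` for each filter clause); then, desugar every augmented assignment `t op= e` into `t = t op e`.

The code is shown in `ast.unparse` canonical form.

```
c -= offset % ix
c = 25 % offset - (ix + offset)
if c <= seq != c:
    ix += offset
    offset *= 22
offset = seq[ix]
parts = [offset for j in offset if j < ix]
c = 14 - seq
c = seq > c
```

Transformed code:
c = c - offset % ix
c = 25 % offset - (ix + offset)
if c <= seq != c:
    ix = ix + offset
    offset = offset * 22
offset = seq[ix]
parts = []
for j in offset:
    if j < ix:
        parts.append(offset)
c = 14 - seq
c = seq > c

7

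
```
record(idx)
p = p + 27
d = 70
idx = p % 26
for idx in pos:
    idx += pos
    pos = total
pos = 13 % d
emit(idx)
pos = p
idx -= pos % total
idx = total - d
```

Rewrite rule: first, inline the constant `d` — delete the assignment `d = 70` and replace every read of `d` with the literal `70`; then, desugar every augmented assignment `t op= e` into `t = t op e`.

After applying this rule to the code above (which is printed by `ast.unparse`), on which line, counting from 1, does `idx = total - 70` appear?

11

Transformed code:
record(idx)
p = p + 27
idx = p % 26
for idx in pos:
    idx = idx + pos
    pos = total
pos = 13 % 70
emit(idx)
pos = p
idx = idx - pos % total
idx = total - 70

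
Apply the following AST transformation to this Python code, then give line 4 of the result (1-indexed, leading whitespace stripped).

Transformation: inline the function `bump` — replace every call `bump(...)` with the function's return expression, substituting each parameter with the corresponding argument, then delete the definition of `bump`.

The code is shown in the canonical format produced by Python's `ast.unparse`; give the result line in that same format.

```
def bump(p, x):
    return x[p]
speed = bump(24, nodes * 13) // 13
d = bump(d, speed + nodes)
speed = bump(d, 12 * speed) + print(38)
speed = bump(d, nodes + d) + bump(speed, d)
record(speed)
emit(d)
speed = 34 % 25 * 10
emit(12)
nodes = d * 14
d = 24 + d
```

Transformed code:
speed = (nodes * 13)[24] // 13
d = (speed + nodes)[d]
speed = (12 * speed)[d] + print(38)
speed = (nodes + d)[d] + d[speed]
record(speed)
emit(d)
speed = 34 % 25 * 10
emit(12)
nodes = d * 14
d = 24 + d

speed = (nodes + d)[d] + d[speed]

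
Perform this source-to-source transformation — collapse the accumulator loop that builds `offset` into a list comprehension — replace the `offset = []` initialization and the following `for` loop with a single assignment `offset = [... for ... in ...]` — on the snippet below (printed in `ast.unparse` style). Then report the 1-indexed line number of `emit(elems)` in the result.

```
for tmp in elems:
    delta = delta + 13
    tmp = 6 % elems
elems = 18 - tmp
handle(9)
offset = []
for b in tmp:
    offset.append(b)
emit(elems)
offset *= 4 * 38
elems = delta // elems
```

7

Transformed code:
for tmp in elems:
    delta = delta + 13
    tmp = 6 % elems
elems = 18 - tmp
handle(9)
offset = [b for b in tmp]
emit(elems)
offset *= 4 * 38
elems = delta // elems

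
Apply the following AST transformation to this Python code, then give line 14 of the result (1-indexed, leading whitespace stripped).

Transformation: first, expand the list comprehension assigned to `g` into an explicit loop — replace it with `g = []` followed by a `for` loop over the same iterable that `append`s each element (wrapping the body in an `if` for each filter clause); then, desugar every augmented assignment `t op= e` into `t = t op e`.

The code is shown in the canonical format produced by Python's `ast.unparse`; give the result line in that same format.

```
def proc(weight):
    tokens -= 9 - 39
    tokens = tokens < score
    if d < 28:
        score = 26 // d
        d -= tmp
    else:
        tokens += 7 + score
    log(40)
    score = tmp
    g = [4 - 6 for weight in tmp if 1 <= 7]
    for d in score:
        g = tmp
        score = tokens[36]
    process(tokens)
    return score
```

Transformed code:
def proc(weight):
    tokens = tokens - (9 - 39)
    tokens = tokens < score
    if d < 28:
        score = 26 // d
        d = d - tmp
    else:
        tokens = tokens + (7 + score)
    log(40)
    score = tmp
    g = []
    for weight in tmp:
        if 1 <= 7:
            g.append(4 - 6)
    for d in score:
        g = tmp
        score = tokens[36]
    process(tokens)
    return score

g.append(4 - 6)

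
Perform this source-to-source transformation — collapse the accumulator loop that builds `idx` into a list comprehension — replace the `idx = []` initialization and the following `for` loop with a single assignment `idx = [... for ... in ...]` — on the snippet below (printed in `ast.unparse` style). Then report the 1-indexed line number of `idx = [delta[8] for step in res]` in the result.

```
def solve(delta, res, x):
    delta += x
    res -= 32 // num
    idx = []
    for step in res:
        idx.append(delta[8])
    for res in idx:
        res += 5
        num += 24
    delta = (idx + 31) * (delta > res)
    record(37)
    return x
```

4

Transformed code:
def solve(delta, res, x):
    delta += x
    res -= 32 // num
    idx = [delta[8] for step in res]
    for res in idx:
        res += 5
        num += 24
    delta = (idx + 31) * (delta > res)
    record(37)
    return x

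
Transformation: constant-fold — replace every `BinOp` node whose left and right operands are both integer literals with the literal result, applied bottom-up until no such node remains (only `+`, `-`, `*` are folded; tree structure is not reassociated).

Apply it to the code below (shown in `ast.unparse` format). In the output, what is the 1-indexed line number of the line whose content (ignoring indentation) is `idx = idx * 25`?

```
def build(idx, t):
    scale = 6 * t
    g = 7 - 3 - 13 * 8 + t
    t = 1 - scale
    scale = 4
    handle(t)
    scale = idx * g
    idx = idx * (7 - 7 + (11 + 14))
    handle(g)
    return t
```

Transformed code:
def build(idx, t):
    scale = 6 * t
    g = -100 + t
    t = 1 - scale
    scale = 4
    handle(t)
    scale = idx * g
    idx = idx * 25
    handle(g)
    return t

8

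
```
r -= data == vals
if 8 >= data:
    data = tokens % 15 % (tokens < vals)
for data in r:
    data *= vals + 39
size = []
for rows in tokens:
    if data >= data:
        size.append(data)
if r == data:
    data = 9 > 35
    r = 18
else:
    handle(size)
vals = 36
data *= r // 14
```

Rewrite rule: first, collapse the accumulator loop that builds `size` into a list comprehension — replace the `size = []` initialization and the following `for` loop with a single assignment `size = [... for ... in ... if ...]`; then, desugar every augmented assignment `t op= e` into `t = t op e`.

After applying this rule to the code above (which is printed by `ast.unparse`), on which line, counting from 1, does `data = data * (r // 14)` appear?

Transformed code:
r = r - (data == vals)
if 8 >= data:
    data = tokens % 15 % (tokens < vals)
for data in r:
    data = data * (vals + 39)
size = [data for rows in tokens if data >= data]
if r == data:
    data = 9 > 35
    r = 18
else:
    handle(size)
vals = 36
data = data * (r // 14)

13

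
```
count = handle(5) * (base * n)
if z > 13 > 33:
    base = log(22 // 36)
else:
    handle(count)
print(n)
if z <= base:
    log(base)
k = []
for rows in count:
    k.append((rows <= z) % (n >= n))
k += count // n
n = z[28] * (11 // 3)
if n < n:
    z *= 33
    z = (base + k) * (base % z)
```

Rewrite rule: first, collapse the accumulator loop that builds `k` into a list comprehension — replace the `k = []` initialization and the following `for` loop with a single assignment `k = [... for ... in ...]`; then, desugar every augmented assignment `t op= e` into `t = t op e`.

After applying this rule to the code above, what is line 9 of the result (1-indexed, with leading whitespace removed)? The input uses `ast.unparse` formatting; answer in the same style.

Transformed code:
count = handle(5) * (base * n)
if z > 13 > 33:
    base = log(22 // 36)
else:
    handle(count)
print(n)
if z <= base:
    log(base)
k = [(rows <= z) % (n >= n) for rows in count]
k = k + count // n
n = z[28] * (11 // 3)
if n < n:
    z = z * 33
    z = (base + k) * (base % z)

k = [(rows <= z) % (n >= n) for rows in count]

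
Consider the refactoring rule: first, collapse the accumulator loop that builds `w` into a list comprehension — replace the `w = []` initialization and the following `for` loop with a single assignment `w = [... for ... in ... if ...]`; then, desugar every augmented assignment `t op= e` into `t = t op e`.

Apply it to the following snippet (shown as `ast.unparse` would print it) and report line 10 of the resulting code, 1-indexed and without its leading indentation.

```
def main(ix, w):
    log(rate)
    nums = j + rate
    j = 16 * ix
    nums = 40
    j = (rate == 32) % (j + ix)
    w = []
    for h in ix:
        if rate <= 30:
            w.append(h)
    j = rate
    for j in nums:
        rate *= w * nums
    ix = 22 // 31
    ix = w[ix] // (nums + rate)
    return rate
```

Transformed code:
def main(ix, w):
    log(rate)
    nums = j + rate
    j = 16 * ix
    nums = 40
    j = (rate == 32) % (j + ix)
    w = [h for h in ix if rate <= 30]
    j = rate
    for j in nums:
        rate = rate * (w * nums)
    ix = 22 // 31
    ix = w[ix] // (nums + rate)
    return rate

rate = rate * (w * nums)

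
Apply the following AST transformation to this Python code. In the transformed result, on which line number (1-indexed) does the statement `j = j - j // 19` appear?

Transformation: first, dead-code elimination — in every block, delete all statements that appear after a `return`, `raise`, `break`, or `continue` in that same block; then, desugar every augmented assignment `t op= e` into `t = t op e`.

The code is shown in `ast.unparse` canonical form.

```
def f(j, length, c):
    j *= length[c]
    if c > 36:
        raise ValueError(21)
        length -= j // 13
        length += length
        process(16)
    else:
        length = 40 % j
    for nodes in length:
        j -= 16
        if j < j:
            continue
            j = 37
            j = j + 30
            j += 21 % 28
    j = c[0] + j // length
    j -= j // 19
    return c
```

Transformed code:
def f(j, length, c):
    j = j * length[c]
    if c > 36:
        raise ValueError(21)
    else:
        length = 40 % j
    for nodes in length:
        j = j - 16
        if j < j:
            continue
    j = c[0] + j // length
    j = j - j // 19
    return c

12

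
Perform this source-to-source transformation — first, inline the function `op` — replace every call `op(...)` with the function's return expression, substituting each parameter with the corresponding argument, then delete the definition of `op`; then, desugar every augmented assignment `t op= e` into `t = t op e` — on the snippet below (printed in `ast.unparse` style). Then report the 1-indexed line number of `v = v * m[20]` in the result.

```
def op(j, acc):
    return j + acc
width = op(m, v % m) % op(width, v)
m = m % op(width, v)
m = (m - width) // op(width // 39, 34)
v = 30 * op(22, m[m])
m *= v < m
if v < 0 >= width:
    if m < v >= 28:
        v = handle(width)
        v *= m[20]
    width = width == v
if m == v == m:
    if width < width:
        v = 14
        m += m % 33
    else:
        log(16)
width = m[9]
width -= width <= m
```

9

Transformed code:
width = (m + v % m) % (width + v)
m = m % (width + v)
m = (m - width) // (width // 39 + 34)
v = 30 * (22 + m[m])
m = m * (v < m)
if v < 0 >= width:
    if m < v >= 28:
        v = handle(width)
        v = v * m[20]
    width = width == v
if m == v == m:
    if width < width:
        v = 14
        m = m + m % 33
    else:
        log(16)
width = m[9]
width = width - (width <= m)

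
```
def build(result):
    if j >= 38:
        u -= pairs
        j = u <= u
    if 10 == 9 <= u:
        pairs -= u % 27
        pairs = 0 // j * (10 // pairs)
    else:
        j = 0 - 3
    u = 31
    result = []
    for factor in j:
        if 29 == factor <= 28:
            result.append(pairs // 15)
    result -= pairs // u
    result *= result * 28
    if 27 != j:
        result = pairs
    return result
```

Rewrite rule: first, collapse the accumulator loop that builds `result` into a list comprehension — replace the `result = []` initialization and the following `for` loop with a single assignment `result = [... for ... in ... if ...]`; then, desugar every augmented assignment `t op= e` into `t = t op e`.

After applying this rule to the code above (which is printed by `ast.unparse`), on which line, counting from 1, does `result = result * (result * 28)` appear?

13

Transformed code:
def build(result):
    if j >= 38:
        u = u - pairs
        j = u <= u
    if 10 == 9 <= u:
        pairs = pairs - u % 27
        pairs = 0 // j * (10 // pairs)
    else:
        j = 0 - 3
    u = 31
    result = [pairs // 15 for factor in j if 29 == factor <= 28]
    result = result - pairs // u
    result = result * (result * 28)
    if 27 != j:
        result = pairs
    return result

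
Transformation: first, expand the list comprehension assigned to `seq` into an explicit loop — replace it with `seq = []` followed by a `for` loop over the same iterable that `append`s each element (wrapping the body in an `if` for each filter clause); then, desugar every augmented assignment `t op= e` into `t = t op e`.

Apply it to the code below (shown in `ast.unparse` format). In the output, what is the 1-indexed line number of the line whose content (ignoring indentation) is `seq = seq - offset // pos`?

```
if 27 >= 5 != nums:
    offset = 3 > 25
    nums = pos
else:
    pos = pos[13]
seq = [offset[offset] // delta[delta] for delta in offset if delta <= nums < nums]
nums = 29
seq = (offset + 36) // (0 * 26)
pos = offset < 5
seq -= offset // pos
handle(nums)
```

Transformed code:
if 27 >= 5 != nums:
    offset = 3 > 25
    nums = pos
else:
    pos = pos[13]
seq = []
for delta in offset:
    if delta <= nums < nums:
        seq.append(offset[offset] // delta[delta])
nums = 29
seq = (offset + 36) // (0 * 26)
pos = offset < 5
seq = seq - offset // pos
handle(nums)

13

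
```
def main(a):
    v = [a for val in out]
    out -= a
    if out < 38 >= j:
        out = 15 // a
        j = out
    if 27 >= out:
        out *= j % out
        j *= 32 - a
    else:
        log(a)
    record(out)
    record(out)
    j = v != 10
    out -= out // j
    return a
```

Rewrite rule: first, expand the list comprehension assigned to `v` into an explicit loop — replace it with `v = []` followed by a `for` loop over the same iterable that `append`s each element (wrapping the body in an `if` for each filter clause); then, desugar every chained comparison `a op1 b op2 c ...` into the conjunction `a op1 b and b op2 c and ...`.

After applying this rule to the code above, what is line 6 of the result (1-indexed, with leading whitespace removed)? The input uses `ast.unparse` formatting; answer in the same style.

Transformed code:
def main(a):
    v = []
    for val in out:
        v.append(a)
    out -= a
    if out < 38 and 38 >= j:
        out = 15 // a
        j = out
    if 27 >= out:
        out *= j % out
        j *= 32 - a
    else:
        log(a)
    record(out)
    record(out)
    j = v != 10
    out -= out // j
    return a

if out < 38 and 38 >= j:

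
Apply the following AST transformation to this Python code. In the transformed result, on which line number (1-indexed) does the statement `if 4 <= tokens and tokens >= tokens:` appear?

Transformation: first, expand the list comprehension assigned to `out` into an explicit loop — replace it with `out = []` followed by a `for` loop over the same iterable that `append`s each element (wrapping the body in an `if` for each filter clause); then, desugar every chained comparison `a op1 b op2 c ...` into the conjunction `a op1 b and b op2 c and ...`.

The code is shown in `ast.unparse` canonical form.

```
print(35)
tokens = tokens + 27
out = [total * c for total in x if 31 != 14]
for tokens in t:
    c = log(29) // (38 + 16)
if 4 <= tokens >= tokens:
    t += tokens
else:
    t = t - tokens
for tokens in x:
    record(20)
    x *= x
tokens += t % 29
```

9

Transformed code:
print(35)
tokens = tokens + 27
out = []
for total in x:
    if 31 != 14:
        out.append(total * c)
for tokens in t:
    c = log(29) // (38 + 16)
if 4 <= tokens and tokens >= tokens:
    t += tokens
else:
    t = t - tokens
for tokens in x:
    record(20)
    x *= x
tokens += t % 29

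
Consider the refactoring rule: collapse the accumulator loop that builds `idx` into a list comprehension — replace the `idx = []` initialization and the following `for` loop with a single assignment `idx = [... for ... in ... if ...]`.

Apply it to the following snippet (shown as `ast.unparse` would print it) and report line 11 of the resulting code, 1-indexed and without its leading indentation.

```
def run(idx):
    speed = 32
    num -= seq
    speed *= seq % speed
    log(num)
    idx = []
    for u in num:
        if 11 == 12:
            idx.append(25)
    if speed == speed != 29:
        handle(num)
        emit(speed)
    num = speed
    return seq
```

Transformed code:
def run(idx):
    speed = 32
    num -= seq
    speed *= seq % speed
    log(num)
    idx = [25 for u in num if 11 == 12]
    if speed == speed != 29:
        handle(num)
        emit(speed)
    num = speed
    return seq

return seq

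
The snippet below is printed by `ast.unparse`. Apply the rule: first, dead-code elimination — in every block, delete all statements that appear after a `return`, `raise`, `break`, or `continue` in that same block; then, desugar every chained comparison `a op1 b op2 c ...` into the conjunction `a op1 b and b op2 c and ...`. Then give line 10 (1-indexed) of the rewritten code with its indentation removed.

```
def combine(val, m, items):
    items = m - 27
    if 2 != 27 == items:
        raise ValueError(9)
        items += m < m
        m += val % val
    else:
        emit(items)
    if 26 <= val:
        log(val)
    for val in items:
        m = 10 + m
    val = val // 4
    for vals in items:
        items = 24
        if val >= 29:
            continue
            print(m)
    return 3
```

m = 10 + m

Transformed code:
def combine(val, m, items):
    items = m - 27
    if 2 != 27 and 27 == items:
        raise ValueError(9)
    else:
        emit(items)
    if 26 <= val:
        log(val)
    for val in items:
        m = 10 + m
    val = val // 4
    for vals in items:
        items = 24
        if val >= 29:
            continue
    return 3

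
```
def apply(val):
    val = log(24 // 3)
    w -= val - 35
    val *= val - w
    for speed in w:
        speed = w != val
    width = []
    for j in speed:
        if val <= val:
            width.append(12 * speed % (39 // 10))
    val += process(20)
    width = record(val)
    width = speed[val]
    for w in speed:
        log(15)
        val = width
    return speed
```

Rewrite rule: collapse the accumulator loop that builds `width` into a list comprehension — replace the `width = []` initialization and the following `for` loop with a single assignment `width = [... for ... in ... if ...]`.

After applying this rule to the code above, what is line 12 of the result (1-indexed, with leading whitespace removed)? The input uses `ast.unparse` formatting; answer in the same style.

log(15)

Transformed code:
def apply(val):
    val = log(24 // 3)
    w -= val - 35
    val *= val - w
    for speed in w:
        speed = w != val
    width = [12 * speed % (39 // 10) for j in speed if val <= val]
    val += process(20)
    width = record(val)
    width = speed[val]
    for w in speed:
        log(15)
        val = width
    return speed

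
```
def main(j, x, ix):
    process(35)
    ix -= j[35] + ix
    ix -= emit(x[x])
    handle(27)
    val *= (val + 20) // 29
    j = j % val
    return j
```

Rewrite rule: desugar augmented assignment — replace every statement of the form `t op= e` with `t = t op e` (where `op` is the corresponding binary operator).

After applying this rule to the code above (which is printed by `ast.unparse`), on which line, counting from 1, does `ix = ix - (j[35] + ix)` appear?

3

Transformed code:
def main(j, x, ix):
    process(35)
    ix = ix - (j[35] + ix)
    ix = ix - emit(x[x])
    handle(27)
    val = val * ((val + 20) // 29)
    j = j % val
    return j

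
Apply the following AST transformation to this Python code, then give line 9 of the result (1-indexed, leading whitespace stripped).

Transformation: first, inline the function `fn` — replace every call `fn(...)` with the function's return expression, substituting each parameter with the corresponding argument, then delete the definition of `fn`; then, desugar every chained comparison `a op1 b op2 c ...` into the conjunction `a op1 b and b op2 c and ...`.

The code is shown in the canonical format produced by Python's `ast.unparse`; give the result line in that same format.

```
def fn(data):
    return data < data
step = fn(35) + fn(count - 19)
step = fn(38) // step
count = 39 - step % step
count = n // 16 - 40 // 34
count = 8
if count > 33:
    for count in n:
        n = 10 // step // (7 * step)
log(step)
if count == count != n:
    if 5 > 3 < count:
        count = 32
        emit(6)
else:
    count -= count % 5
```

Transformed code:
step = (35 < 35) + (count - 19 < count - 19)
step = (38 < 38) // step
count = 39 - step % step
count = n // 16 - 40 // 34
count = 8
if count > 33:
    for count in n:
        n = 10 // step // (7 * step)
log(step)
if count == count and count != n:
    if 5 > 3 and 3 < count:
        count = 32
        emit(6)
else:
    count -= count % 5

log(step)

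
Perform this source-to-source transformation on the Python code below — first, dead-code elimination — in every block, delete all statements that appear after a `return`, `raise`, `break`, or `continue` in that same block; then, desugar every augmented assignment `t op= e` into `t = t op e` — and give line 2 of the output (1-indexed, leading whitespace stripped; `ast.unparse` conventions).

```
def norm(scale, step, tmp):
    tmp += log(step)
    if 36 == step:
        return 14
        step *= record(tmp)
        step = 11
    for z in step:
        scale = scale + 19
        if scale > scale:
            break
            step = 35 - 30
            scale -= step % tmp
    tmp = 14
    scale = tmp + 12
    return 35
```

Transformed code:
def norm(scale, step, tmp):
    tmp = tmp + log(step)
    if 36 == step:
        return 14
    for z in step:
        scale = scale + 19
        if scale > scale:
            break
    tmp = 14
    scale = tmp + 12
    return 35

tmp = tmp + log(step)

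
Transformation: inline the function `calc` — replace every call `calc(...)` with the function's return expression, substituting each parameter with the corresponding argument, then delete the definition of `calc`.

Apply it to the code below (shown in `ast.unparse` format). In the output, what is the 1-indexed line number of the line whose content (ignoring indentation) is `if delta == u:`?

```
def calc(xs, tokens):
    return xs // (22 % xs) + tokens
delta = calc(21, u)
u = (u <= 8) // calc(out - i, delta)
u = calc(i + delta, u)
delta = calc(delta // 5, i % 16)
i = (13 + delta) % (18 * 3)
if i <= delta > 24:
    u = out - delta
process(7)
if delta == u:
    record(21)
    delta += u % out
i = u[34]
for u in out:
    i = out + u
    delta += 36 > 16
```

Transformed code:
delta = 21 // (22 % 21) + u
u = (u <= 8) // ((out - i) // (22 % (out - i)) + delta)
u = (i + delta) // (22 % (i + delta)) + u
delta = delta // 5 // (22 % (delta // 5)) + i % 16
i = (13 + delta) % (18 * 3)
if i <= delta > 24:
    u = out - delta
process(7)
if delta == u:
    record(21)
    delta += u % out
i = u[34]
for u in out:
    i = out + u
    delta += 36 > 16

9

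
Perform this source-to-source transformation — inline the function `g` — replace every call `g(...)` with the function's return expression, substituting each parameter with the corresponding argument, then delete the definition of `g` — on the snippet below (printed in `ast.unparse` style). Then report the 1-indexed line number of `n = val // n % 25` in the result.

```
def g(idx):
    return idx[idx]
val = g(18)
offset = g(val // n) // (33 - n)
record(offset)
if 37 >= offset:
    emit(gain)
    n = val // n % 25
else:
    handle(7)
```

Transformed code:
val = 18[18]
offset = (val // n)[val // n] // (33 - n)
record(offset)
if 37 >= offset:
    emit(gain)
    n = val // n % 25
else:
    handle(7)

6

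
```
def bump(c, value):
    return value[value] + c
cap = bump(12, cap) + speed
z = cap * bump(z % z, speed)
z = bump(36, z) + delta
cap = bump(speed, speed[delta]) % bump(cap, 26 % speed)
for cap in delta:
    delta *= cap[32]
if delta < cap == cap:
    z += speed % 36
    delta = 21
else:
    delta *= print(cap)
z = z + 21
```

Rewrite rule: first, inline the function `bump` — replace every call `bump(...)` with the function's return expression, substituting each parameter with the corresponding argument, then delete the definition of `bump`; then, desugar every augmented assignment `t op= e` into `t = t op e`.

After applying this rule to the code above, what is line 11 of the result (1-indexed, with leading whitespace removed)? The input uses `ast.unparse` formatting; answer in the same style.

Transformed code:
cap = cap[cap] + 12 + speed
z = cap * (speed[speed] + z % z)
z = z[z] + 36 + delta
cap = (speed[delta][speed[delta]] + speed) % ((26 % speed)[26 % speed] + cap)
for cap in delta:
    delta = delta * cap[32]
if delta < cap == cap:
    z = z + speed % 36
    delta = 21
else:
    delta = delta * print(cap)
z = z + 21

delta = delta * print(cap)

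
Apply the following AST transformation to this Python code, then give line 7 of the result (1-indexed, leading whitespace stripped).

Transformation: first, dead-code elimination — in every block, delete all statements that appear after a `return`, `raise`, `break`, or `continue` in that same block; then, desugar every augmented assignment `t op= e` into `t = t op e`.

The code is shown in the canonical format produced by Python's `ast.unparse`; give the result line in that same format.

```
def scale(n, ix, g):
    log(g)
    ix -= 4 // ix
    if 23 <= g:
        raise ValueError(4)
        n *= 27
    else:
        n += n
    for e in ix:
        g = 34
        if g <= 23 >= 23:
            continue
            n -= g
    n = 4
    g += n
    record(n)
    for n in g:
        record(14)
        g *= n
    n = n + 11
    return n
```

Transformed code:
def scale(n, ix, g):
    log(g)
    ix = ix - 4 // ix
    if 23 <= g:
        raise ValueError(4)
    else:
        n = n + n
    for e in ix:
        g = 34
        if g <= 23 >= 23:
            continue
    n = 4
    g = g + n
    record(n)
    for n in g:
        record(14)
        g = g * n
    n = n + 11
    return n

n = n + n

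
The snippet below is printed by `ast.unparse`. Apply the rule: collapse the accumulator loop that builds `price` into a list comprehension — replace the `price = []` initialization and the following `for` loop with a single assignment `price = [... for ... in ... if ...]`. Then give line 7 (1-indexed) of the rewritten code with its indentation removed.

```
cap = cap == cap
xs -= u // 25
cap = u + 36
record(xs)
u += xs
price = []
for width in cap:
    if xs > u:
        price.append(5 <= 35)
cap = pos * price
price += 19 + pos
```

Transformed code:
cap = cap == cap
xs -= u // 25
cap = u + 36
record(xs)
u += xs
price = [5 <= 35 for width in cap if xs > u]
cap = pos * price
price += 19 + pos

cap = pos * price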